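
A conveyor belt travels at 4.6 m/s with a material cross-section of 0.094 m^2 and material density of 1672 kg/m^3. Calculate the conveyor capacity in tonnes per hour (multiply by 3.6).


2602.7021 t/h

Volumetric flow = speed * area
= 4.6 * 0.094 = 0.4324 m^3/s
Mass flow = volumetric * density
= 0.4324 * 1672 = 722.9728 kg/s
Convert to t/h: multiply by 3.6
Capacity = 722.9728 * 3.6
= 2602.7021 t/h


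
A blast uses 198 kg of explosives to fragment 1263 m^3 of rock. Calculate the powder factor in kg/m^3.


Powder factor = explosive mass / rock volume
= 198 / 1263
= 0.1568 kg/m^3

0.1568 kg/m^3


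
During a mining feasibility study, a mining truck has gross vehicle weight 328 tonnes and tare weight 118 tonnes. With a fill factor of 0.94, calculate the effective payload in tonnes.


197.4 tonnes

Maximum payload = gross - tare
= 328 - 118 = 210 tonnes
Effective payload = max payload * fill factor
= 210 * 0.94
= 197.4 tonnes


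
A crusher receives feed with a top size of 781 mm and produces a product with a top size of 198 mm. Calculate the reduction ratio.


Reduction ratio = feed size / product size
= 781 / 198
= 3.9444

3.9444


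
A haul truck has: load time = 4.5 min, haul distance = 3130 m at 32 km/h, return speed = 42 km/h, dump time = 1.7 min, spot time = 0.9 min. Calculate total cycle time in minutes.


17.4402 min

Convert haul speed to m/min: 32 * 1000/60 = 533.3333333 m/min
Haul time = 3130 / 533.3333333 = 5.86875 min
Convert return speed to m/min: 42 * 1000/60 = 700 m/min
Return time = 3130 / 700 = 4.471428571 min
Total cycle time:
= 4.5 + 5.86875 + 1.7 + 4.471428571 + 0.9
= 17.4402 min


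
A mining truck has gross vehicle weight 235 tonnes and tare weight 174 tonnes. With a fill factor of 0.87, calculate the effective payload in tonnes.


Maximum payload = gross - tare
= 235 - 174 = 61 tonnes
Effective payload = max payload * fill factor
= 61 * 0.87
= 53.07 tonnes

53.07 tonnes


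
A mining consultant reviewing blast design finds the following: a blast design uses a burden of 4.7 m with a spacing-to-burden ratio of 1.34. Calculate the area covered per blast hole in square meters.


First, find the spacing:
Spacing = burden * ratio = 4.7 * 1.34
= 6.298 m
Then, calculate the area:
Area = burden * spacing = 4.7 * 6.298
= 29.6006 m^2

29.6006 m^2


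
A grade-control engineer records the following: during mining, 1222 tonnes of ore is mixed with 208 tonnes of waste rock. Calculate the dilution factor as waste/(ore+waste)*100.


Total material = ore + waste
= 1222 + 208 = 1430 tonnes
Dilution = waste / total * 100
= 208 / 1430 * 100
= 0.1454545455 * 100
= 14.5455%

14.5455%


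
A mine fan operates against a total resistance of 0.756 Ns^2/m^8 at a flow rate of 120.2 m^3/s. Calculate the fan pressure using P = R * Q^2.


10922.7182 Pa

Compute Q^2:
Q^2 = 120.2^2 = 14448.04
Compute pressure:
P = R * Q^2 = 0.756 * 14448.04
= 10922.7182 Pa


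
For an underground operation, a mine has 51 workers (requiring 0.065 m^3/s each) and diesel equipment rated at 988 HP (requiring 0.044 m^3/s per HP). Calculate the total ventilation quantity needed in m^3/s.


46.787 m^3/s

Airflow for workers:
Q_people = 51 * 0.065 = 3.315 m^3/s
Airflow for diesel equipment:
Q_diesel = 988 * 0.044 = 43.472 m^3/s
Total ventilation:
Q_total = 3.315 + 43.472
= 46.787 m^3/s


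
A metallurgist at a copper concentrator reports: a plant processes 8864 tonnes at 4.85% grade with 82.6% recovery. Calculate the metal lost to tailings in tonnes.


Total metal in feed:
= 8864 * 4.85 / 100 = 429.904 tonnes
Metal recovered:
= 429.904 * 82.6 / 100 = 355.100704 tonnes
Metal lost to tailings:
= 429.904 - 355.100704
= 74.8033 tonnes

74.8033 tonnes


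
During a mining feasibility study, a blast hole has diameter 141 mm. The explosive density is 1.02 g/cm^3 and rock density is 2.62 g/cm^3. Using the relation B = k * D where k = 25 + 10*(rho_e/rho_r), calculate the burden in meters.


4.0739 m

First, compute k:
rho_e / rho_r = 1.02 / 2.62 = 0.3893129771
k = 25 + 10 * 0.3893129771 = 28.89312977
Then, compute burden:
B = k * D / 1000 = 28.89312977 * 141 / 1000
= 4073.931298 / 1000
= 4.0739 m


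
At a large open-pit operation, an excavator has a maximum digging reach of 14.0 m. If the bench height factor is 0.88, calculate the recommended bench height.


12.32 m

Bench height = reach * factor
= 14.0 * 0.88
= 12.32 m


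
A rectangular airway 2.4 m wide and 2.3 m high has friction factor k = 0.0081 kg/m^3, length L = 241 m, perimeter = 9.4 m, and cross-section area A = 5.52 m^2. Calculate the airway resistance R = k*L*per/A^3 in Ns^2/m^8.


Compute the numerator:
k * L * per = 0.0081 * 241 * 9.4
= 18.34974
Compute the denominator:
A^3 = 5.52^3 = 168.196608
Resistance:
R = 18.34974 / 168.196608
= 0.1091 Ns^2/m^8

0.1091 Ns^2/m^8


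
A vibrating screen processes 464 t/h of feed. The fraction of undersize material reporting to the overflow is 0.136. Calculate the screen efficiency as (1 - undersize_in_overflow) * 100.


86.4%

Screen efficiency = (1 - fraction of undersize in overflow) * 100
= (1 - 0.136) * 100
= 0.864 * 100
= 86.4%


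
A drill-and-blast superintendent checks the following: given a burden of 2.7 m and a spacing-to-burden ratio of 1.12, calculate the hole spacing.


3.024 m

Spacing = burden * ratio
= 2.7 * 1.12
= 3.024 m


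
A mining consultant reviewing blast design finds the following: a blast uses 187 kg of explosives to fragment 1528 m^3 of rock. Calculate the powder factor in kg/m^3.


0.1224 kg/m^3

Powder factor = explosive mass / rock volume
= 187 / 1528
= 0.1224 kg/m^3


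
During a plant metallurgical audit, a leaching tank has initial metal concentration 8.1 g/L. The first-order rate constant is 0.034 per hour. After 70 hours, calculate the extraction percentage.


90.7449%

Compute the exponent:
-k * t = -0.034 * 70 = -2.38
Remaining concentration:
C = 8.1 * exp(-2.38)
= 8.1 * 0.09255057751
= 0.7496596778 g/L
Extracted = 8.1 - 0.7496596778 = 7.350340322 g/L
Extraction % = 7.350340322 / 8.1 * 100
= 90.7449%


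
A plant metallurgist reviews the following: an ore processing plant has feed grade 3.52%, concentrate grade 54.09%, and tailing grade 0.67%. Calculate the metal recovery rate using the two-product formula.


81.9814%

Using the two-product formula:
R = 100 * c * (f - t) / (f * (c - t))
Numerator = 100 * 54.09 * (3.52 - 0.67)
= 100 * 54.09 * 2.85
= 15415.65
Denominator = 3.52 * (54.09 - 0.67)
= 3.52 * 53.42
= 188.0384
R = 15415.65 / 188.0384
= 81.9814%


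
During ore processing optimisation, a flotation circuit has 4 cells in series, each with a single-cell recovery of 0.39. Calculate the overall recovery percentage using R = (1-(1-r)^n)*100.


Complement of single-cell recovery:
1 - r = 1 - 0.39 = 0.61
Raise to power n:
(1 - r)^4 = 0.61^4 = 0.13845841
Overall recovery:
R = (1 - 0.13845841) * 100
= 86.1542%

86.1542%


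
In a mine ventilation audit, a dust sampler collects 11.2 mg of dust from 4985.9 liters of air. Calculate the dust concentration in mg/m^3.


Convert liters to m^3: 1 m^3 = 1000 L
Concentration = mass / volume * 1000
= 11.2 / 4985.9 * 1000
= 0.002246334664 * 1000
= 2.2463 mg/m^3

2.2463 mg/m^3


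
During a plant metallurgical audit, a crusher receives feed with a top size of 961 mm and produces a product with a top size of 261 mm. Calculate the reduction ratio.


3.682

Reduction ratio = feed size / product size
= 961 / 261
= 3.682


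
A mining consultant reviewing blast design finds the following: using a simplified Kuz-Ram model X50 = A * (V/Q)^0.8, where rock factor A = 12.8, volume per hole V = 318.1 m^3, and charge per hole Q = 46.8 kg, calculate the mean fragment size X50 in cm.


59.3013 cm

Compute V/Q:
V/Q = 318.1 / 46.8 = 6.797008547
Raise to the power 0.8:
(V/Q)^0.8 = 6.797008547^0.8 = 4.632914152
Multiply by A:
X50 = 12.8 * 4.632914152
= 59.3013 cm


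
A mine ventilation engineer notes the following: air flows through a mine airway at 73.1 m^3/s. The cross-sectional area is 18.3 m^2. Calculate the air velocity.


3.9945 m/s

Velocity = flow rate / cross-sectional area
= 73.1 / 18.3
= 3.9945 m/s


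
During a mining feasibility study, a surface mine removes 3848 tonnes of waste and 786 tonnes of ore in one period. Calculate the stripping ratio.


4.8957

Stripping ratio = waste tonnage / ore tonnage
= 3848 / 786
= 4.8957


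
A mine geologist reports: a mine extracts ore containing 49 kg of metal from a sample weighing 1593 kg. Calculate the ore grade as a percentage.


3.076%

Ore grade = (metal mass / ore mass) * 100
= (49 / 1593) * 100
= 0.03075957313 * 100
= 3.076%


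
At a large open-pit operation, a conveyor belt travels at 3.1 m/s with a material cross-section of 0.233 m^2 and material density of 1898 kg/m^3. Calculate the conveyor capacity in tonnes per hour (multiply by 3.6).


Volumetric flow = speed * area
= 3.1 * 0.233 = 0.7223 m^3/s
Mass flow = volumetric * density
= 0.7223 * 1898 = 1370.9254 kg/s
Convert to t/h: multiply by 3.6
Capacity = 1370.9254 * 3.6
= 4935.3314 t/h

4935.3314 t/h


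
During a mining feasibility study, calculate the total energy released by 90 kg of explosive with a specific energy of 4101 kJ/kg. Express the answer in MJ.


Energy = mass * specific_energy / 1000
= 90 * 4101 / 1000
= 369090 / 1000
= 369.09 MJ

369.09 MJ


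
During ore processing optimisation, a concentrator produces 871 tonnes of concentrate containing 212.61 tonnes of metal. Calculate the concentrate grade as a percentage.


Grade = (metal in concentrate / concentrate mass) * 100
= (212.61 / 871) * 100
= 0.2440987371 * 100
= 24.4099%

24.4099%


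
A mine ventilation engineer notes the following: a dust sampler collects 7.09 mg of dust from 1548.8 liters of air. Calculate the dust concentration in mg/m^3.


4.5777 mg/m^3

Convert liters to m^3: 1 m^3 = 1000 L
Concentration = mass / volume * 1000
= 7.09 / 1548.8 * 1000
= 0.004577737603 * 1000
= 4.5777 mg/m^3


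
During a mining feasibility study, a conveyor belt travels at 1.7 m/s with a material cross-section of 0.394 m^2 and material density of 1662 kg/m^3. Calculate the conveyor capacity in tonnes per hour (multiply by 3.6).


Volumetric flow = speed * area
= 1.7 * 0.394 = 0.6698 m^3/s
Mass flow = volumetric * density
= 0.6698 * 1662 = 1113.2076 kg/s
Convert to t/h: multiply by 3.6
Capacity = 1113.2076 * 3.6
= 4007.5474 t/h

4007.5474 t/h


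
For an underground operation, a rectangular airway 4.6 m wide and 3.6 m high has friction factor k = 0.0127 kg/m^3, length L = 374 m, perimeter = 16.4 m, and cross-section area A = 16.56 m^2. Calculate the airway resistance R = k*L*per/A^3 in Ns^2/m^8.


Compute the numerator:
k * L * per = 0.0127 * 374 * 16.4
= 77.89672
Compute the denominator:
A^3 = 16.56^3 = 4541.308416
Resistance:
R = 77.89672 / 4541.308416
= 0.0172 Ns^2/m^8

0.0172 Ns^2/m^8


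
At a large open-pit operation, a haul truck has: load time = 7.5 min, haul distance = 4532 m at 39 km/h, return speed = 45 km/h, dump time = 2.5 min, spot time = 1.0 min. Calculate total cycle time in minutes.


24.015 min

Convert haul speed to m/min: 39 * 1000/60 = 650 m/min
Haul time = 4532 / 650 = 6.972307692 min
Convert return speed to m/min: 45 * 1000/60 = 750 m/min
Return time = 4532 / 750 = 6.042666667 min
Total cycle time:
= 7.5 + 6.972307692 + 2.5 + 6.042666667 + 1.0
= 24.015 min


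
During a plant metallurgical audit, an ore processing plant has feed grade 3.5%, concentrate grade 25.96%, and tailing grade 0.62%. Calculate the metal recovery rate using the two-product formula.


Using the two-product formula:
R = 100 * c * (f - t) / (f * (c - t))
Numerator = 100 * 25.96 * (3.5 - 0.62)
= 100 * 25.96 * 2.88
= 7476.48
Denominator = 3.5 * (25.96 - 0.62)
= 3.5 * 25.34
= 88.69
R = 7476.48 / 88.69
= 84.299%

84.299%


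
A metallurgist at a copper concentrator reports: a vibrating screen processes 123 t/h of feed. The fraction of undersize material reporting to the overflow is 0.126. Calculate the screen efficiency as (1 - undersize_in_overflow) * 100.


Screen efficiency = (1 - fraction of undersize in overflow) * 100
= (1 - 0.126) * 100
= 0.874 * 100
= 87.4%

87.4%


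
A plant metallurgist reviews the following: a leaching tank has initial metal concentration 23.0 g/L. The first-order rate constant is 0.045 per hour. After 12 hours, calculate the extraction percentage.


Compute the exponent:
-k * t = -0.045 * 12 = -0.54
Remaining concentration:
C = 23.0 * exp(-0.54)
= 23.0 * 0.5827482524
= 13.4032098 g/L
Extracted = 23.0 - 13.4032098 = 9.596790195 g/L
Extraction % = 9.596790195 / 23.0 * 100
= 41.7252%

41.7252%


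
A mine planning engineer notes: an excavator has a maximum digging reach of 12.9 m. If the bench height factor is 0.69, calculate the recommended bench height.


Bench height = reach * factor
= 12.9 * 0.69
= 8.901 m

8.901 m


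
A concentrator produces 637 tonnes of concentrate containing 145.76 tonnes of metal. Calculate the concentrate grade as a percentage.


22.8823%

Grade = (metal in concentrate / concentrate mass) * 100
= (145.76 / 637) * 100
= 0.228822606 * 100
= 22.8823%


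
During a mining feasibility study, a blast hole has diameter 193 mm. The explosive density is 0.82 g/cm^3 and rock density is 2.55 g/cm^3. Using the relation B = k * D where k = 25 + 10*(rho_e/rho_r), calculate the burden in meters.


First, compute k:
rho_e / rho_r = 0.82 / 2.55 = 0.3215686275
k = 25 + 10 * 0.3215686275 = 28.21568627
Then, compute burden:
B = k * D / 1000 = 28.21568627 * 193 / 1000
= 5445.627451 / 1000
= 5.4456 m

5.4456 m


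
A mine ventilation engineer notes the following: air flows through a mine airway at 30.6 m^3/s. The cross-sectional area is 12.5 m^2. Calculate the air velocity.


2.448 m/s

Velocity = flow rate / cross-sectional area
= 30.6 / 12.5
= 2.448 m/s


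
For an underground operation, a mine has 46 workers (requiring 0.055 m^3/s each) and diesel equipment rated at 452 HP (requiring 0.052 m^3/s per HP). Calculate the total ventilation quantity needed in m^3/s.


26.034 m^3/s

Airflow for workers:
Q_people = 46 * 0.055 = 2.53 m^3/s
Airflow for diesel equipment:
Q_diesel = 452 * 0.052 = 23.504 m^3/s
Total ventilation:
Q_total = 2.53 + 23.504
= 26.034 m^3/s


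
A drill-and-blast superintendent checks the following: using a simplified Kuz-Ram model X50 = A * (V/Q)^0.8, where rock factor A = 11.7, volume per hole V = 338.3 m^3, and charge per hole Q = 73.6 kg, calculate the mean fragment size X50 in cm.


39.6392 cm

Compute V/Q:
V/Q = 338.3 / 73.6 = 4.596467391
Raise to the power 0.8:
(V/Q)^0.8 = 4.596467391^0.8 = 3.387968367
Multiply by A:
X50 = 11.7 * 3.387968367
= 39.6392 cm


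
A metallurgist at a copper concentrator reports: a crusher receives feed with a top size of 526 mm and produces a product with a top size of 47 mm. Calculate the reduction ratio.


11.1915

Reduction ratio = feed size / product size
= 526 / 47
= 11.1915


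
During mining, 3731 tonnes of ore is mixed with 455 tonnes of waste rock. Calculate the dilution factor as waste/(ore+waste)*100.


Total material = ore + waste
= 3731 + 455 = 4186 tonnes
Dilution = waste / total * 100
= 455 / 4186 * 100
= 0.1086956522 * 100
= 10.8696%

10.8696%


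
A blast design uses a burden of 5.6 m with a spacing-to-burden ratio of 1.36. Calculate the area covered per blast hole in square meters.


42.6496 m^2

First, find the spacing:
Spacing = burden * ratio = 5.6 * 1.36
= 7.616 m
Then, calculate the area:
Area = burden * spacing = 5.6 * 7.616
= 42.6496 m^2


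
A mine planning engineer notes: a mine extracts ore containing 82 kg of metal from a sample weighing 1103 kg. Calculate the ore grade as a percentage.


7.4343%

Ore grade = (metal mass / ore mass) * 100
= (82 / 1103) * 100
= 0.07434270172 * 100
= 7.4343%


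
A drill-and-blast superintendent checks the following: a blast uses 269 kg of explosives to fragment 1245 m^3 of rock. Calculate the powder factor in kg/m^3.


0.2161 kg/m^3

Powder factor = explosive mass / rock volume
= 269 / 1245
= 0.2161 kg/m^3


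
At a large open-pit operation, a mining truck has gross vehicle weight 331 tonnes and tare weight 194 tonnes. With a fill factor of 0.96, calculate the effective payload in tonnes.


Maximum payload = gross - tare
= 331 - 194 = 137 tonnes
Effective payload = max payload * fill factor
= 137 * 0.96
= 131.52 tonnes

131.52 tonnes


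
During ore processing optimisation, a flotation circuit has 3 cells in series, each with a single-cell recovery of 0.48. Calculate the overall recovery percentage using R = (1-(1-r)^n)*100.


Complement of single-cell recovery:
1 - r = 1 - 0.48 = 0.52
Raise to power n:
(1 - r)^3 = 0.52^3 = 0.140608
Overall recovery:
R = (1 - 0.140608) * 100
= 85.9392%

85.9392%


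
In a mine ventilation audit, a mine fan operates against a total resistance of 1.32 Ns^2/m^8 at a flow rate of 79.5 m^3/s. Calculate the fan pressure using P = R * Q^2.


Compute Q^2:
Q^2 = 79.5^2 = 6320.25
Compute pressure:
P = R * Q^2 = 1.32 * 6320.25
= 8342.73 Pa

8342.73 Pa


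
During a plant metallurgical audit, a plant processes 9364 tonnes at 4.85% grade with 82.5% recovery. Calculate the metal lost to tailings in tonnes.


Total metal in feed:
= 9364 * 4.85 / 100 = 454.154 tonnes
Metal recovered:
= 454.154 * 82.5 / 100 = 374.67705 tonnes
Metal lost to tailings:
= 454.154 - 374.67705
= 79.477 tonnes

79.477 tonnes


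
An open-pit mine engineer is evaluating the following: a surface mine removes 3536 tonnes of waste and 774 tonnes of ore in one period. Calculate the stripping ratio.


Stripping ratio = waste tonnage / ore tonnage
= 3536 / 774
= 4.5685

4.5685


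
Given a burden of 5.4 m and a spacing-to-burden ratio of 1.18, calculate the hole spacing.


Spacing = burden * ratio
= 5.4 * 1.18
= 6.372 m

6.372 m


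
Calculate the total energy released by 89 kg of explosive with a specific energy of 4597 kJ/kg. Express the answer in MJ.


409.133 MJ

Energy = mass * specific_energy / 1000
= 89 * 4597 / 1000
= 409133 / 1000
= 409.133 MJ


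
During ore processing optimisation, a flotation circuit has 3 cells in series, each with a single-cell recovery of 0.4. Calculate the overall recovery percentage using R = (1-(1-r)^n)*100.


78.4%

Complement of single-cell recovery:
1 - r = 1 - 0.4 = 0.6
Raise to power n:
(1 - r)^3 = 0.6^3 = 0.216
Overall recovery:
R = (1 - 0.216) * 100
= 78.4%


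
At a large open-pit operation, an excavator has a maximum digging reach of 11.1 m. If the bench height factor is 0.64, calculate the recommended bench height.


7.104 m

Bench height = reach * factor
= 11.1 * 0.64
= 7.104 m


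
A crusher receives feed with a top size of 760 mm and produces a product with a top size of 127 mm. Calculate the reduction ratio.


5.9843

Reduction ratio = feed size / product size
= 760 / 127
= 5.9843


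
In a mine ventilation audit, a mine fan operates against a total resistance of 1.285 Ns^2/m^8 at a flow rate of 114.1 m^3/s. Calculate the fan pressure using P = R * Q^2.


Compute Q^2:
Q^2 = 114.1^2 = 13018.81
Compute pressure:
P = R * Q^2 = 1.285 * 13018.81
= 16729.1709 Pa

16729.1709 Pa


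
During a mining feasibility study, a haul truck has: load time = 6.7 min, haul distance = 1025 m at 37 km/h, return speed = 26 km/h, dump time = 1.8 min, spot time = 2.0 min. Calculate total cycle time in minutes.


14.5275 min

Convert haul speed to m/min: 37 * 1000/60 = 616.6666667 m/min
Haul time = 1025 / 616.6666667 = 1.662162162 min
Convert return speed to m/min: 26 * 1000/60 = 433.3333333 m/min
Return time = 1025 / 433.3333333 = 2.365384615 min
Total cycle time:
= 6.7 + 1.662162162 + 1.8 + 2.365384615 + 2.0
= 14.5275 min


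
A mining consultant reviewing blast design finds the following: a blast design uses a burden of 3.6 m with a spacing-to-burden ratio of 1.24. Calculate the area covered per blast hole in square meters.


First, find the spacing:
Spacing = burden * ratio = 3.6 * 1.24
= 4.464 m
Then, calculate the area:
Area = burden * spacing = 3.6 * 4.464
= 16.0704 m^2

16.0704 m^2


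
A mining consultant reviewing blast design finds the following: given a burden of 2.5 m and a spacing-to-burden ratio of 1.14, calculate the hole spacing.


Spacing = burden * ratio
= 2.5 * 1.14
= 2.85 m

2.85 m


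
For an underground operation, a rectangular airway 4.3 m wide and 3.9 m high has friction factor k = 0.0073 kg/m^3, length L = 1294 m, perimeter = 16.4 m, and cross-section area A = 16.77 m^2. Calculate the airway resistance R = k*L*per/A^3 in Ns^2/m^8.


Compute the numerator:
k * L * per = 0.0073 * 1294 * 16.4
= 154.91768
Compute the denominator:
A^3 = 16.77^3 = 4716.275733
Resistance:
R = 154.91768 / 4716.275733
= 0.0328 Ns^2/m^8

0.0328 Ns^2/m^8


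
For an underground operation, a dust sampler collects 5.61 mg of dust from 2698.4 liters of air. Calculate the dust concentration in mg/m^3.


2.079 mg/m^3

Convert liters to m^3: 1 m^3 = 1000 L
Concentration = mass / volume * 1000
= 5.61 / 2698.4 * 1000
= 0.002079009784 * 1000
= 2.079 mg/m^3


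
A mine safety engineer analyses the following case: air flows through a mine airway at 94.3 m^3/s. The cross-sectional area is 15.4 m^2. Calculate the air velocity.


Velocity = flow rate / cross-sectional area
= 94.3 / 15.4
= 6.1234 m/s

6.1234 m/s


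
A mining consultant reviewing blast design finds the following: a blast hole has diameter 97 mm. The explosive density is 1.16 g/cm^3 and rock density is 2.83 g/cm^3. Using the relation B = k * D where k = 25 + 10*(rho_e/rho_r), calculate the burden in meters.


First, compute k:
rho_e / rho_r = 1.16 / 2.83 = 0.4098939929
k = 25 + 10 * 0.4098939929 = 29.09893993
Then, compute burden:
B = k * D / 1000 = 29.09893993 * 97 / 1000
= 2822.597173 / 1000
= 2.8226 m

2.8226 m


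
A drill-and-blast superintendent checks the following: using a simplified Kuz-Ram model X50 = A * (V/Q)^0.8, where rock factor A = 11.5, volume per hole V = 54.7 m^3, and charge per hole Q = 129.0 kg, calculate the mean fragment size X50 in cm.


Compute V/Q:
V/Q = 54.7 / 129.0 = 0.4240310078
Raise to the power 0.8:
(V/Q)^0.8 = 0.4240310078^0.8 = 0.5034056584
Multiply by A:
X50 = 11.5 * 0.5034056584
= 5.7892 cm

5.7892 cm


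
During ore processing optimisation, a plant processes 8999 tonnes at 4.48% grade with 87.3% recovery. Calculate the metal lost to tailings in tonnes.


51.2007 tonnes

Total metal in feed:
= 8999 * 4.48 / 100 = 403.1552 tonnes
Metal recovered:
= 403.1552 * 87.3 / 100 = 351.9544896 tonnes
Metal lost to tailings:
= 403.1552 - 351.9544896
= 51.2007 tonnes


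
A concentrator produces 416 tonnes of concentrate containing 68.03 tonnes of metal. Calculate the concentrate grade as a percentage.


16.3534%

Grade = (metal in concentrate / concentrate mass) * 100
= (68.03 / 416) * 100
= 0.1635336538 * 100
= 16.3534%


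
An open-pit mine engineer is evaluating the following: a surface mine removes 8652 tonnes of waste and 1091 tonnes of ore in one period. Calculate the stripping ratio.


Stripping ratio = waste tonnage / ore tonnage
= 8652 / 1091
= 7.9303

7.9303


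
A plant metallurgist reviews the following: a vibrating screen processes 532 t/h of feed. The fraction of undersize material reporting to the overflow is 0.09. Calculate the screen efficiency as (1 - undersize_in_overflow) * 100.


Screen efficiency = (1 - fraction of undersize in overflow) * 100
= (1 - 0.09) * 100
= 0.91 * 100
= 91.0%

91.0%


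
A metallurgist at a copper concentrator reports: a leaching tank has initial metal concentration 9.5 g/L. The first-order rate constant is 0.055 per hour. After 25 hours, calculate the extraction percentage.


Compute the exponent:
-k * t = -0.055 * 25 = -1.375
Remaining concentration:
C = 9.5 * exp(-1.375)
= 9.5 * 0.2528395958
= 2.40197616 g/L
Extracted = 9.5 - 2.40197616 = 7.09802384 g/L
Extraction % = 7.09802384 / 9.5 * 100
= 74.716%

74.716%


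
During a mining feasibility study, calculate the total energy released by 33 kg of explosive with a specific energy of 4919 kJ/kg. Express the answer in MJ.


162.327 MJ

Energy = mass * specific_energy / 1000
= 33 * 4919 / 1000
= 162327 / 1000
= 162.327 MJ


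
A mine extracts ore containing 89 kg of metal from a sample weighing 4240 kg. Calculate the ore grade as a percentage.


2.0991%

Ore grade = (metal mass / ore mass) * 100
= (89 / 4240) * 100
= 0.02099056604 * 100
= 2.0991%


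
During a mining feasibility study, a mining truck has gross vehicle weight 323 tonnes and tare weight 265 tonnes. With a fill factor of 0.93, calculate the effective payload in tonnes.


Maximum payload = gross - tare
= 323 - 265 = 58 tonnes
Effective payload = max payload * fill factor
= 58 * 0.93
= 53.94 tonnes

53.94 tonnes


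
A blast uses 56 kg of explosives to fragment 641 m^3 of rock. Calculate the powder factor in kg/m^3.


Powder factor = explosive mass / rock volume
= 56 / 641
= 0.0874 kg/m^3

0.0874 kg/m^3


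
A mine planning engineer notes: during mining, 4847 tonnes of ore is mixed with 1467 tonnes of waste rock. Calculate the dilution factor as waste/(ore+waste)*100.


Total material = ore + waste
= 4847 + 1467 = 6314 tonnes
Dilution = waste / total * 100
= 1467 / 6314 * 100
= 0.2323408299 * 100
= 23.2341%

23.2341%


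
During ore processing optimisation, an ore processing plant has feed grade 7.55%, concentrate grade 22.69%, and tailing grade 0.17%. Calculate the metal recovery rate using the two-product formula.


98.4862%

Using the two-product formula:
R = 100 * c * (f - t) / (f * (c - t))
Numerator = 100 * 22.69 * (7.55 - 0.17)
= 100 * 22.69 * 7.38
= 16745.22
Denominator = 7.55 * (22.69 - 0.17)
= 7.55 * 22.52
= 170.026
R = 16745.22 / 170.026
= 98.4862%


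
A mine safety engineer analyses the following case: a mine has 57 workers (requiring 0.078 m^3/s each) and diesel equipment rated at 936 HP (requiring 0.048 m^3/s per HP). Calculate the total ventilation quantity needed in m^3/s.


Airflow for workers:
Q_people = 57 * 0.078 = 4.446 m^3/s
Airflow for diesel equipment:
Q_diesel = 936 * 0.048 = 44.928 m^3/s
Total ventilation:
Q_total = 4.446 + 44.928
= 49.374 m^3/s

49.374 m^3/s


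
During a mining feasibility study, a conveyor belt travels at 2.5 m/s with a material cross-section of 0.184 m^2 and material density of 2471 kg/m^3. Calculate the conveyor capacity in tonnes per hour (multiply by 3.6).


4091.976 t/h

Volumetric flow = speed * area
= 2.5 * 0.184 = 0.46 m^3/s
Mass flow = volumetric * density
= 0.46 * 2471 = 1136.66 kg/s
Convert to t/h: multiply by 3.6
Capacity = 1136.66 * 3.6
= 4091.976 t/h


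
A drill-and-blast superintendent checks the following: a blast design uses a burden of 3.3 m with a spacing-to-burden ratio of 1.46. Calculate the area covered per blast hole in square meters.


15.8994 m^2

First, find the spacing:
Spacing = burden * ratio = 3.3 * 1.46
= 4.818 m
Then, calculate the area:
Area = burden * spacing = 3.3 * 4.818
= 15.8994 m^2


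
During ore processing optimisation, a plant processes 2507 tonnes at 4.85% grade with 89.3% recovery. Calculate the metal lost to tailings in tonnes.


13.0101 tonnes

Total metal in feed:
= 2507 * 4.85 / 100 = 121.5895 tonnes
Metal recovered:
= 121.5895 * 89.3 / 100 = 108.5794235 tonnes
Metal lost to tailings:
= 121.5895 - 108.5794235
= 13.0101 tonnes


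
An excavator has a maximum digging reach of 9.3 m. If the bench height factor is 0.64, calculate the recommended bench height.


Bench height = reach * factor
= 9.3 * 0.64
= 5.952 m

5.952 m


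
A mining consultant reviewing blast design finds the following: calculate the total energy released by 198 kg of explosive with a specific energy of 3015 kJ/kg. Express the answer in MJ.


Energy = mass * specific_energy / 1000
= 198 * 3015 / 1000
= 596970 / 1000
= 596.97 MJ

596.97 MJ


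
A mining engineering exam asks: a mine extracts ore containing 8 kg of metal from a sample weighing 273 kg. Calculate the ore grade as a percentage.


2.9304%

Ore grade = (metal mass / ore mass) * 100
= (8 / 273) * 100
= 0.0293040293 * 100
= 2.9304%


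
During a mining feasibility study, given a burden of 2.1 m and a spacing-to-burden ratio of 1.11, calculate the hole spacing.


2.331 m

Spacing = burden * ratio
= 2.1 * 1.11
= 2.331 m


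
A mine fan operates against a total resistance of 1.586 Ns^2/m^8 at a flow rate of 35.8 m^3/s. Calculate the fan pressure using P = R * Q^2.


2032.681 Pa

Compute Q^2:
Q^2 = 35.8^2 = 1281.64
Compute pressure:
P = R * Q^2 = 1.586 * 1281.64
= 2032.681 Pa


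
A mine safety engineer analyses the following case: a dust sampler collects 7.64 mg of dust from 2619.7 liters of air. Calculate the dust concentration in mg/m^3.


Convert liters to m^3: 1 m^3 = 1000 L
Concentration = mass / volume * 1000
= 7.64 / 2619.7 * 1000
= 0.002916364469 * 1000
= 2.9164 mg/m^3

2.9164 mg/m^3


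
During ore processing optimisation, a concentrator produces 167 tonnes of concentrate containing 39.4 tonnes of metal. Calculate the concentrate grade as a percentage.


23.5928%

Grade = (metal in concentrate / concentrate mass) * 100
= (39.4 / 167) * 100
= 0.2359281437 * 100
= 23.5928%


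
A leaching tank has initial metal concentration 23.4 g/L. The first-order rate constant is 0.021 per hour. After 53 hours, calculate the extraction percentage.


Compute the exponent:
-k * t = -0.021 * 53 = -1.113
Remaining concentration:
C = 23.4 * exp(-1.113)
= 23.4 * 0.3285717657
= 7.688579318 g/L
Extracted = 23.4 - 7.688579318 = 15.71142068 g/L
Extraction % = 15.71142068 / 23.4 * 100
= 67.1428%

67.1428%


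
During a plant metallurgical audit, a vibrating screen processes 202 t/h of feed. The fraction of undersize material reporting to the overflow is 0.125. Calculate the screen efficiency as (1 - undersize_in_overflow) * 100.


Screen efficiency = (1 - fraction of undersize in overflow) * 100
= (1 - 0.125) * 100
= 0.875 * 100
= 87.5%

87.5%


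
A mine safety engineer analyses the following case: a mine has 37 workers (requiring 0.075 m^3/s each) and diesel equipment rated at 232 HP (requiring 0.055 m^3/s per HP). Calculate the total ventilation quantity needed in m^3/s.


Airflow for workers:
Q_people = 37 * 0.075 = 2.775 m^3/s
Airflow for diesel equipment:
Q_diesel = 232 * 0.055 = 12.76 m^3/s
Total ventilation:
Q_total = 2.775 + 12.76
= 15.535 m^3/s

15.535 m^3/s


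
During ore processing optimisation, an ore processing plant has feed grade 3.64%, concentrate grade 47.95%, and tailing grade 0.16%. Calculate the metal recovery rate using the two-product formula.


95.9245%

Using the two-product formula:
R = 100 * c * (f - t) / (f * (c - t))
Numerator = 100 * 47.95 * (3.64 - 0.16)
= 100 * 47.95 * 3.48
= 16686.6
Denominator = 3.64 * (47.95 - 0.16)
= 3.64 * 47.79
= 173.9556
R = 16686.6 / 173.9556
= 95.9245%


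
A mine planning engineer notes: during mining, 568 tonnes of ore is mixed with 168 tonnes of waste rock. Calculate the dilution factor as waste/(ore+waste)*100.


22.8261%

Total material = ore + waste
= 568 + 168 = 736 tonnes
Dilution = waste / total * 100
= 168 / 736 * 100
= 0.2282608696 * 100
= 22.8261%


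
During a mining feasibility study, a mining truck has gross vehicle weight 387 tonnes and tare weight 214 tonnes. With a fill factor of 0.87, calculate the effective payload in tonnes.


Maximum payload = gross - tare
= 387 - 214 = 173 tonnes
Effective payload = max payload * fill factor
= 173 * 0.87
= 150.51 tonnes

150.51 tonnes


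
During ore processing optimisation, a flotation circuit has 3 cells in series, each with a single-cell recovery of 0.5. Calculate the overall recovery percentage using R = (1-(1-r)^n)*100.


87.5%

Complement of single-cell recovery:
1 - r = 1 - 0.5 = 0.5
Raise to power n:
(1 - r)^3 = 0.5^3 = 0.125
Overall recovery:
R = (1 - 0.125) * 100
= 87.5%


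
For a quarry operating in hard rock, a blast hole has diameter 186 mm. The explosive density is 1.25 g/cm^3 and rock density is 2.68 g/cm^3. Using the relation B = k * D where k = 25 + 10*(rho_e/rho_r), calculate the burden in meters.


First, compute k:
rho_e / rho_r = 1.25 / 2.68 = 0.4664179104
k = 25 + 10 * 0.4664179104 = 29.6641791
Then, compute burden:
B = k * D / 1000 = 29.6641791 * 186 / 1000
= 5517.537313 / 1000
= 5.5175 m

5.5175 m


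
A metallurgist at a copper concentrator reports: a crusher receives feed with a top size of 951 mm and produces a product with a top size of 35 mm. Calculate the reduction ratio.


27.1714

Reduction ratio = feed size / product size
= 951 / 35
= 27.1714


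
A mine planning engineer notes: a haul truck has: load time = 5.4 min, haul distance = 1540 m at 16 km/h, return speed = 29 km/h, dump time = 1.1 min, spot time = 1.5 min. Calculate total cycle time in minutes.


Convert haul speed to m/min: 16 * 1000/60 = 266.6666667 m/min
Haul time = 1540 / 266.6666667 = 5.775 min
Convert return speed to m/min: 29 * 1000/60 = 483.3333333 m/min
Return time = 1540 / 483.3333333 = 3.186206897 min
Total cycle time:
= 5.4 + 5.775 + 1.1 + 3.186206897 + 1.5
= 16.9612 min

16.9612 min


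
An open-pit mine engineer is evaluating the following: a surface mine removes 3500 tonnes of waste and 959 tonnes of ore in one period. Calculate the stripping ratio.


Stripping ratio = waste tonnage / ore tonnage
= 3500 / 959
= 3.6496

3.6496


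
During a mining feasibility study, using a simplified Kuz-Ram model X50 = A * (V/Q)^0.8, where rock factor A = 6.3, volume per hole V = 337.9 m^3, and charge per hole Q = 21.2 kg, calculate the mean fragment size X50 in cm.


57.7168 cm

Compute V/Q:
V/Q = 337.9 / 21.2 = 15.93867925
Raise to the power 0.8:
(V/Q)^0.8 = 15.93867925^0.8 = 9.161400405
Multiply by A:
X50 = 6.3 * 9.161400405
= 57.7168 cm


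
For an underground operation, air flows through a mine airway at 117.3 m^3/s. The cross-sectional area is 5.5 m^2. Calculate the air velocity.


21.3273 m/s

Velocity = flow rate / cross-sectional area
= 117.3 / 5.5
= 21.3273 m/s


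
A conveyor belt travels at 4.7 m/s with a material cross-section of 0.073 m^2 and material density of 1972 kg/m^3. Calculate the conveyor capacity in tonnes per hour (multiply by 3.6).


Volumetric flow = speed * area
= 4.7 * 0.073 = 0.3431 m^3/s
Mass flow = volumetric * density
= 0.3431 * 1972 = 676.5932 kg/s
Convert to t/h: multiply by 3.6
Capacity = 676.5932 * 3.6
= 2435.7355 t/h

2435.7355 t/h


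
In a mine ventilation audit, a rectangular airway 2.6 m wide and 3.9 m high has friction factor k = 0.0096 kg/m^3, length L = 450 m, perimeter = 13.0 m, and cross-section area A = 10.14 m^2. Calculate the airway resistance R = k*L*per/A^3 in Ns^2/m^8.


0.0539 Ns^2/m^8

Compute the numerator:
k * L * per = 0.0096 * 450 * 13.0
= 56.16
Compute the denominator:
A^3 = 10.14^3 = 1042.590744
Resistance:
R = 56.16 / 1042.590744
= 0.0539 Ns^2/m^8


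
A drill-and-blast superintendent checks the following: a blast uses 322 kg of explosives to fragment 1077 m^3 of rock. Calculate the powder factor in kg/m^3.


0.299 kg/m^3

Powder factor = explosive mass / rock volume
= 322 / 1077
= 0.299 kg/m^3


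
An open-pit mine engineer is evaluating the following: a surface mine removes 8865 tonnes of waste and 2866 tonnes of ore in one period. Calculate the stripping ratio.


Stripping ratio = waste tonnage / ore tonnage
= 8865 / 2866
= 3.0932

3.0932


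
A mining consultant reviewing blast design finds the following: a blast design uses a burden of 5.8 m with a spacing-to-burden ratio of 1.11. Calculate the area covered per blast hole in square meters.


First, find the spacing:
Spacing = burden * ratio = 5.8 * 1.11
= 6.438 m
Then, calculate the area:
Area = burden * spacing = 5.8 * 6.438
= 37.3404 m^2

37.3404 m^2


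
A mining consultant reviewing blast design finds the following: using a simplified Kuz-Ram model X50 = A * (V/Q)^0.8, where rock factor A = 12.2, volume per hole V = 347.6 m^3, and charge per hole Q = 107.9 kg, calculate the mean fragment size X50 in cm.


Compute V/Q:
V/Q = 347.6 / 107.9 = 3.22150139
Raise to the power 0.8:
(V/Q)^0.8 = 3.22150139^0.8 = 2.549450936
Multiply by A:
X50 = 12.2 * 2.549450936
= 31.1033 cm

31.1033 cm


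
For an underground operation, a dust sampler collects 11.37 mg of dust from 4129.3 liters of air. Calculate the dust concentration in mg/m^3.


Convert liters to m^3: 1 m^3 = 1000 L
Concentration = mass / volume * 1000
= 11.37 / 4129.3 * 1000
= 0.002753493328 * 1000
= 2.7535 mg/m^3

2.7535 mg/m^3


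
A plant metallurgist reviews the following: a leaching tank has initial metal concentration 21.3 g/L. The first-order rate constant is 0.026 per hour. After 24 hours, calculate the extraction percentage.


46.4203%

Compute the exponent:
-k * t = -0.026 * 24 = -0.624
Remaining concentration:
C = 21.3 * exp(-0.624)
= 21.3 * 0.5357969577
= 11.4124752 g/L
Extracted = 21.3 - 11.4124752 = 9.887524802 g/L
Extraction % = 9.887524802 / 21.3 * 100
= 46.4203%


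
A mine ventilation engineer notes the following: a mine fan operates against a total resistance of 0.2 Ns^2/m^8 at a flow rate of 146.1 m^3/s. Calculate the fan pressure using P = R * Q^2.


Compute Q^2:
Q^2 = 146.1^2 = 21345.21
Compute pressure:
P = R * Q^2 = 0.2 * 21345.21
= 4269.042 Pa

4269.042 Pa


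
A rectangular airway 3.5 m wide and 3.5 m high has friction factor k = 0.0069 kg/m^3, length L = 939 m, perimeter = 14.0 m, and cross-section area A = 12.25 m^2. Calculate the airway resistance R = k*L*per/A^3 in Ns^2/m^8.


Compute the numerator:
k * L * per = 0.0069 * 939 * 14.0
= 90.7074
Compute the denominator:
A^3 = 12.25^3 = 1838.265625
Resistance:
R = 90.7074 / 1838.265625
= 0.0493 Ns^2/m^8

0.0493 Ns^2/m^8


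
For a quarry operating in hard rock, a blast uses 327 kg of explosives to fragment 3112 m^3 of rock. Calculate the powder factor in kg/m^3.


0.1051 kg/m^3

Powder factor = explosive mass / rock volume
= 327 / 3112
= 0.1051 kg/m^3


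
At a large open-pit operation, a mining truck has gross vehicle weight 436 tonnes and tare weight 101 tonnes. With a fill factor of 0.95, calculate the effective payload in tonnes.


318.25 tonnes

Maximum payload = gross - tare
= 436 - 101 = 335 tonnes
Effective payload = max payload * fill factor
= 335 * 0.95
= 318.25 tonnes


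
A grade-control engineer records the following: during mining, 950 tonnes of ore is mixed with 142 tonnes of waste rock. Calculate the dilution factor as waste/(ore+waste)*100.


13.0037%

Total material = ore + waste
= 950 + 142 = 1092 tonnes
Dilution = waste / total * 100
= 142 / 1092 * 100
= 0.13003663 * 100
= 13.0037%


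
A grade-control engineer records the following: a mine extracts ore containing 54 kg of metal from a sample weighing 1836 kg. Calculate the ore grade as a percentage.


Ore grade = (metal mass / ore mass) * 100
= (54 / 1836) * 100
= 0.02941176471 * 100
= 2.9412%

2.9412%


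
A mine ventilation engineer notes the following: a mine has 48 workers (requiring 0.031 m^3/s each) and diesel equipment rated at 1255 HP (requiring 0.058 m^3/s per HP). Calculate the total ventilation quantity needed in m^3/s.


74.278 m^3/s

Airflow for workers:
Q_people = 48 * 0.031 = 1.488 m^3/s
Airflow for diesel equipment:
Q_diesel = 1255 * 0.058 = 72.79 m^3/s
Total ventilation:
Q_total = 1.488 + 72.79
= 74.278 m^3/s


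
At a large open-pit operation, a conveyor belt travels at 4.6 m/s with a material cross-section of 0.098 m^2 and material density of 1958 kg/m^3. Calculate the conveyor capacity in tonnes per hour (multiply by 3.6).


3177.599 t/h

Volumetric flow = speed * area
= 4.6 * 0.098 = 0.4508 m^3/s
Mass flow = volumetric * density
= 0.4508 * 1958 = 882.6664 kg/s
Convert to t/h: multiply by 3.6
Capacity = 882.6664 * 3.6
= 3177.599 t/h


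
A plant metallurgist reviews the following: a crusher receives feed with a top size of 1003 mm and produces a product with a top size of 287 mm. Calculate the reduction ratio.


Reduction ratio = feed size / product size
= 1003 / 287
= 3.4948

3.4948
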